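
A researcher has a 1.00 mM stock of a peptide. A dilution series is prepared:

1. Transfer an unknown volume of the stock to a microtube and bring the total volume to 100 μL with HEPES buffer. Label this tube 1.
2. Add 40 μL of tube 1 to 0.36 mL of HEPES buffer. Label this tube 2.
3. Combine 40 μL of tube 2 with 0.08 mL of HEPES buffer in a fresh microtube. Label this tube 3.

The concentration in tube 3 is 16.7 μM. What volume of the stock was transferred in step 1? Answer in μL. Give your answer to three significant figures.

50.1 μL

Step 1: v brought to 100 μL → factor = 100 μL/v
Step 2: 40 μL + 0.36 mL = 400 μL total → factor 400/40 = 10
Step 3: 40 μL + 0.08 mL = 120 μL total → factor 120/40 = 3
Product of known-step factors = 30
Overall factor = 1.00 mM / (16.7 μM) = 59.88
Step-1 factor = 59.88 / 30 = 1.996
v = 100 μL / 1.996 = 50.1 μL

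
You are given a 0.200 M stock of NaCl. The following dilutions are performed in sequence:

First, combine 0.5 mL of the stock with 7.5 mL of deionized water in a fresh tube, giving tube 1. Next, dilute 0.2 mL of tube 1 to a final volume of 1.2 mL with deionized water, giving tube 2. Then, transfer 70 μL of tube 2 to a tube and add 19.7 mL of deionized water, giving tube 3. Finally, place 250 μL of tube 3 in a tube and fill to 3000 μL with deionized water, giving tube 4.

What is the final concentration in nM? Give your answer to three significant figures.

Step 1: 0.5 mL + 7.5 mL = 8 mL total → factor 8/0.5 = 16
Step 2: 0.2 mL brought to 1.2 mL → factor 1.2/0.2 = 6
Step 3: 70 μL + 19.7 mL = 19770 μL total → factor 19770/70 = 282.43
Step 4: 250 μL brought to 3000 μL → factor 3000/250 = 12
Overall dilution factor = 16 × 6 × 282.43 × 12 = 3.2536 × 10^5
Final = 0.200 M / 3.2536 × 10^5 = 6.147 × 10^-7 M = 615 nM

615 nM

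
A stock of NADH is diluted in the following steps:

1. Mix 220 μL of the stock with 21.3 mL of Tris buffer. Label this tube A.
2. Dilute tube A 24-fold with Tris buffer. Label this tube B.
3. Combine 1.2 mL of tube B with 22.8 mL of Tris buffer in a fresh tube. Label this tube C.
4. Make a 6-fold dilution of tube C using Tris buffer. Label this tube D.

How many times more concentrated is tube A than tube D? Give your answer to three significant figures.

Step 1: 220 μL + 21.3 mL = 21520 μL total → factor 21520/220 = 97.818
Step 2: 24-fold → factor 24
Step 3: 1.2 mL + 22.8 mL = 24 mL total → factor 24/1.2 = 20
Step 4: 6-fold → factor 6
Dilution factor to tube A = 97.818; to tube D = 2.8172 × 10^5
[tube A]/[tube D] = (factor to tube D)/(factor to tube A) = 2.8172 × 10^5/97.818 = 2.88 × 10^3

2.88 × 10^3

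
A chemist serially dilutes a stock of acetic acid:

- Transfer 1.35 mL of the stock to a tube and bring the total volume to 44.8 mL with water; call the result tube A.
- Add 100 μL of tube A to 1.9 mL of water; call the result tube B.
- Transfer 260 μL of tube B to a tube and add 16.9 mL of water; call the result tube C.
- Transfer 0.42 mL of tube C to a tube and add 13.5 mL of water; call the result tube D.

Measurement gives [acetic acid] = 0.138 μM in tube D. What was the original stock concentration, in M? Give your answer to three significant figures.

Step 1: 1.35 mL brought to 44.8 mL → factor 44.8/1.35 = 33.185
Step 2: 100 μL + 1.9 mL = 2000 μL total → factor 2000/100 = 20
Step 3: 260 μL + 16.9 mL = 17160 μL total → factor 17160/260 = 66
Step 4: 0.42 mL + 13.5 mL = 13.92 mL total → factor 13.92/0.42 = 33.143
Overall dilution factor = 33.185 × 20 × 66 × 33.143 = 1.4518 × 10^6
Stock = 0.138 μM × 1.4518 × 10^6 = 2.003 × 10^5 μM = 0.200 M

0.200 M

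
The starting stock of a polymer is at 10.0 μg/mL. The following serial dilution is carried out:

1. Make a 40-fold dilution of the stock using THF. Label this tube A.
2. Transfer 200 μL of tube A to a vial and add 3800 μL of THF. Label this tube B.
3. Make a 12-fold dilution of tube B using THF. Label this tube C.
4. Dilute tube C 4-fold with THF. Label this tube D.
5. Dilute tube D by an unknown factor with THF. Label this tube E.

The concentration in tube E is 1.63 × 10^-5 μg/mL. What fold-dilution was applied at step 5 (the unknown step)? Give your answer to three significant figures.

Step 1: 40-fold → factor 40
Step 2: 200 μL + 3800 μL = 4000 μL total → factor 4000/200 = 20
Step 3: 12-fold → factor 12
Step 4: 4-fold → factor 4
Step 5: unknown factor x
Product of known-step factors = 38400
Overall factor = 10.0 μg/mL / (1.63 × 10^-5 μg/mL) = 6.135 × 10^5
x = 6.135 × 10^5 / 38400 = 16.0

16.0-fold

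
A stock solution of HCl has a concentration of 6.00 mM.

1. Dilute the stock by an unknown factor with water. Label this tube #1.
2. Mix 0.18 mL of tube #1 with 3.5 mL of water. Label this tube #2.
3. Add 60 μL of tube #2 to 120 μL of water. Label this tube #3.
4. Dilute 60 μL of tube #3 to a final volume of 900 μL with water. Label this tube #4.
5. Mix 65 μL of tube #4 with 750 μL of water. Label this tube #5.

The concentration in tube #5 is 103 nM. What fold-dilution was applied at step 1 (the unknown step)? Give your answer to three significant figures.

5.05-fold

Step 1: unknown factor x
Step 2: 0.18 mL + 3.5 mL = 3.68 mL total → factor 3.68/0.18 = 20.444
Step 3: 60 μL + 120 μL = 180 μL total → factor 180/60 = 3
Step 4: 60 μL brought to 900 μL → factor 900/60 = 15
Step 5: 65 μL + 750 μL = 815 μL total → factor 815/65 = 12.538
Product of known-step factors = 11535
Overall factor = 6.00 mM / (103 nM) = 58252
x = 58252 / 11535 = 5.05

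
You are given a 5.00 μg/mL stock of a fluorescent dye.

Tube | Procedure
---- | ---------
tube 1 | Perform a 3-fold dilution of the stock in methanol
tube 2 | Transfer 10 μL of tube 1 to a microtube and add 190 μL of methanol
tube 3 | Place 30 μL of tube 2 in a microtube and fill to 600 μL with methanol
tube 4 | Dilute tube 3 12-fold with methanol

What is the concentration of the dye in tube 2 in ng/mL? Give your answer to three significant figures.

Step 1: 3-fold → factor 3
Step 2: 10 μL + 190 μL = 200 μL total → factor 200/10 = 20
Dilution factor through tube 2 = 3 × 20 = 60
[tube 2] = 5.00 μg/mL / 60 = 0.08333 μg/mL = 83.3 ng/mL

83.3 ng/mL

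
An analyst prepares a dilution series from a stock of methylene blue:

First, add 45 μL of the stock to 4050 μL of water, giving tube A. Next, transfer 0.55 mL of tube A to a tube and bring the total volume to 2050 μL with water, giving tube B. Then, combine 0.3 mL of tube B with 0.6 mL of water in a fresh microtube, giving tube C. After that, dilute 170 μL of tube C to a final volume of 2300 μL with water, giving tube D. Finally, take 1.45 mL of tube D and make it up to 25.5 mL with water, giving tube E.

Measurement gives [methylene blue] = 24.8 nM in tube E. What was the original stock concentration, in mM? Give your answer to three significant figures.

6.00 mM

Step 1: 45 μL + 4050 μL = 4095 μL total → factor 4095/45 = 91
Step 2: 0.55 mL brought to 2050 μL → factor 2.05/0.55 = 3.7273
Step 3: 0.3 mL + 0.6 mL = 0.9 mL total → factor 0.9/0.3 = 3
Step 4: 170 μL brought to 2300 μL → factor 2300/170 = 13.529
Step 5: 1.45 mL brought to 25.5 mL → factor 25.5/1.45 = 17.586
Overall dilution factor = 91 × 3.7273 × 3 × 13.529 × 17.586 = 2.4211 × 10^5
Stock = 24.8 nM × 2.4211 × 10^5 = 6.004 × 10^6 nM = 6.00 mM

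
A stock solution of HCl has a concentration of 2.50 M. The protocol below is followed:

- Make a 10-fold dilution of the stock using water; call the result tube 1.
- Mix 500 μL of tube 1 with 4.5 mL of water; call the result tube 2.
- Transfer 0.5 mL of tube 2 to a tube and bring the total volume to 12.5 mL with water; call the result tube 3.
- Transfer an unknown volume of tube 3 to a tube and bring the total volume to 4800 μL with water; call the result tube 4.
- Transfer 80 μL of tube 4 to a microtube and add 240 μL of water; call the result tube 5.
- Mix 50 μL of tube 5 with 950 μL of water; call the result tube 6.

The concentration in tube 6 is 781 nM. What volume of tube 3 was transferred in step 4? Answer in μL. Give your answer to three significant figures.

Step 1: 10-fold → factor 10
Step 2: 500 μL + 4.5 mL = 5000 μL total → factor 5000/500 = 10
Step 3: 0.5 mL brought to 12.5 mL → factor 12.5/0.5 = 25
Step 4: v brought to 4800 μL → factor = 4800 μL/v
Step 5: 80 μL + 240 μL = 320 μL total → factor 320/80 = 4
Step 6: 50 μL + 950 μL = 1000 μL total → factor 1000/50 = 20
Product of known-step factors = 2 × 10^5
Overall factor = 2.50 M / (781 nM) = 3.201 × 10^6
Step-4 factor = 3.201 × 10^6 / 2 × 10^5 = 16.005
v = 4800 μL / 16.005 = 300 μL

300 μL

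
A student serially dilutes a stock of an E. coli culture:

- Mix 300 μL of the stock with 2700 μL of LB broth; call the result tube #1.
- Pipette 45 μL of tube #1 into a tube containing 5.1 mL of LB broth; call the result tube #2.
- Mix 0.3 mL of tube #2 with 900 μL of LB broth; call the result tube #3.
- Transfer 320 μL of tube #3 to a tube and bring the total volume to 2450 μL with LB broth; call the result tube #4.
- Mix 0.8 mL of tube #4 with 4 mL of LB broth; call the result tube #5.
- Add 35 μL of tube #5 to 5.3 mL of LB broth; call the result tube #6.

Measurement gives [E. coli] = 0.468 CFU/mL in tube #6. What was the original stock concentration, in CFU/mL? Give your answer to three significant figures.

Step 1: 300 μL + 2700 μL = 3000 μL total → factor 3000/300 = 10
Step 2: 45 μL + 5.1 mL = 5145 μL total → factor 5145/45 = 114.33
Step 3: 0.3 mL + 900 μL = 1.2 mL total → factor 1.2/0.3 = 4
Step 4: 320 μL brought to 2450 μL → factor 2450/320 = 7.6562
Step 5: 0.8 mL + 4 mL = 4.8 mL total → factor 4.8/0.8 = 6
Step 6: 35 μL + 5.3 mL = 5335 μL total → factor 5335/35 = 152.43
Overall dilution factor = 10 × 114.33 × 4 × 7.6562 × 6 × 152.43 = 3.2023 × 10^7
Stock = 0.468 CFU/mL × 3.2023 × 10^7 = 1.50 × 10^7 CFU/mL

1.50 × 10^7 CFU/mL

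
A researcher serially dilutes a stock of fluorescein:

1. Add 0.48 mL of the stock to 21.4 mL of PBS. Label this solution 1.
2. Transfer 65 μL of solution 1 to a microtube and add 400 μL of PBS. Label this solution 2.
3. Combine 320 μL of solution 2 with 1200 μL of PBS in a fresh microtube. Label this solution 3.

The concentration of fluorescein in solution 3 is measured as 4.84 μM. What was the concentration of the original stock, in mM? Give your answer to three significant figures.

7.50 mM

Step 1: 0.48 mL + 21.4 mL = 21.88 mL total → factor 21.88/0.48 = 45.583
Step 2: 65 μL + 400 μL = 465 μL total → factor 465/65 = 7.1538
Step 3: 320 μL + 1200 μL = 1520 μL total → factor 1520/320 = 4.75
Overall dilution factor = 45.583 × 7.1538 × 4.75 = 1549
Stock = 4.84 μM × 1549 = 7497 μM = 7.50 mM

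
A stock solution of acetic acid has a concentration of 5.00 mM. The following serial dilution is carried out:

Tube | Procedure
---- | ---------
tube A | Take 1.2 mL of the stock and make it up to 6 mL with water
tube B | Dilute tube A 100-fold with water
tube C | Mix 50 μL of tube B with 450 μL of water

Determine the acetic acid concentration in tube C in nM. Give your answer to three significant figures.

Step 1: 1.2 mL brought to 6 mL → factor 6/1.2 = 5
Step 2: 100-fold → factor 100
Step 3: 50 μL + 450 μL = 500 μL total → factor 500/50 = 10
Overall dilution factor = 5 × 100 × 10 = 5000
Final = 5.00 mM / 5000 = 0.001000 mM = 1.00 × 10^3 nM

1.00 × 10^3 nM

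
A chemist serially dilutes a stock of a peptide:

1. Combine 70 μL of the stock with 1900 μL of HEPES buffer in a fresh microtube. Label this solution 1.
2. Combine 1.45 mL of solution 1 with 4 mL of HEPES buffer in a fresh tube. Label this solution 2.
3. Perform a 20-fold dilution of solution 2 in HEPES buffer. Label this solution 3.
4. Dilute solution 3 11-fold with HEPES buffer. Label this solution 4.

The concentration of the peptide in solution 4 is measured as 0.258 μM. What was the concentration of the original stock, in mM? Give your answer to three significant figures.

6.00 mM

Step 1: 70 μL + 1900 μL = 1970 μL total → factor 1970/70 = 28.143
Step 2: 1.45 mL + 4 mL = 5.45 mL total → factor 5.45/1.45 = 3.7586
Step 3: 20-fold → factor 20
Step 4: 11-fold → factor 11
Overall dilution factor = 28.143 × 3.7586 × 20 × 11 = 23271
Stock = 0.258 μM × 23271 = 6004 μM = 6.00 mM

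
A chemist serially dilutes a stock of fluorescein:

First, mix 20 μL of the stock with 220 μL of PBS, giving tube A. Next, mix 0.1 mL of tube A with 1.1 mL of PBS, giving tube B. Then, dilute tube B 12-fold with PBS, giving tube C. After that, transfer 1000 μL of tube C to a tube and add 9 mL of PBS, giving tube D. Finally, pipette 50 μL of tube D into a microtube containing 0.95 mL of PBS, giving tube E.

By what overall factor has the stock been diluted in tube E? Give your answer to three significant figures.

Step 1: 20 μL + 220 μL = 240 μL total → factor 240/20 = 12
Step 2: 0.1 mL + 1.1 mL = 1.2 mL total → factor 1.2/0.1 = 12
Step 3: 12-fold → factor 12
Step 4: 1000 μL + 9 mL = 10000 μL total → factor 10000/1000 = 10
Step 5: 50 μL + 0.95 mL = 1000 μL total → factor 1000/50 = 20
Overall dilution factor = 12 × 12 × 12 × 10 × 20 = 3.456 × 10^5

3.46 × 10^5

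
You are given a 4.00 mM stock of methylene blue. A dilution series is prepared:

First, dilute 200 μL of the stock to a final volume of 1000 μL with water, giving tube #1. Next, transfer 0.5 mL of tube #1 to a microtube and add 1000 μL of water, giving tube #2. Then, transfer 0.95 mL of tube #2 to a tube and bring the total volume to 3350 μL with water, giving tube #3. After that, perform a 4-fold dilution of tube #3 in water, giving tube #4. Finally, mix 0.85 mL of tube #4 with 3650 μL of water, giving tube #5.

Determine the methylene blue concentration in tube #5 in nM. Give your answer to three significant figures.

3.57 × 10^3 nM

Step 1: 200 μL brought to 1000 μL → factor 1000/200 = 5
Step 2: 0.5 mL + 1000 μL = 1.5 mL total → factor 1.5/0.5 = 3
Step 3: 0.95 mL brought to 3350 μL → factor 3.35/0.95 = 3.5263
Step 4: 4-fold → factor 4
Step 5: 0.85 mL + 3650 μL = 4.5 mL total → factor 4.5/0.85 = 5.2941
Overall dilution factor = 5 × 3 × 3.5263 × 4 × 5.2941 = 1120.1
Final = 4.00 mM / 1120.1 = 0.003571 mM = 3.57 × 10^3 nM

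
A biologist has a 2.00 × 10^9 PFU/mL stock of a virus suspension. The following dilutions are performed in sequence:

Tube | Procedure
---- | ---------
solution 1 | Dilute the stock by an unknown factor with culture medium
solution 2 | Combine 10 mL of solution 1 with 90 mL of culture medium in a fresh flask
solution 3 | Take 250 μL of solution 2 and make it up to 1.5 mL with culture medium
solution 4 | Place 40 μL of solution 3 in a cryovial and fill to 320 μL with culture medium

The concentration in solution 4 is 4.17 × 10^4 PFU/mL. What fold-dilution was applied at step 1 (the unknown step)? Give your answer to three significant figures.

Step 1: unknown factor x
Step 2: 10 mL + 90 mL = 100 mL total → factor 100/10 = 10
Step 3: 250 μL brought to 1.5 mL → factor 1500/250 = 6
Step 4: 40 μL brought to 320 μL → factor 320/40 = 8
Product of known-step factors = 480
Overall factor = 2.00 × 10^9 PFU/mL / (4.17 × 10^4 PFU/mL) = 47962
x = 47962 / 480 = 99.9

99.9-fold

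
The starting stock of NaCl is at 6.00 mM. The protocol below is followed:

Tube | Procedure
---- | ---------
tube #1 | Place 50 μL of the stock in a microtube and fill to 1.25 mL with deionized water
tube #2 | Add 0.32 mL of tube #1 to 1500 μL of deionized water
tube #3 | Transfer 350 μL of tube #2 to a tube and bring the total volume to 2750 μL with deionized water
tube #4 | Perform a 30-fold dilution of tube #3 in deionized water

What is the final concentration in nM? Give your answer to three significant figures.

Step 1: 50 μL brought to 1.25 mL → factor 1250/50 = 25
Step 2: 0.32 mL + 1500 μL = 1.82 mL total → factor 1.82/0.32 = 5.6875
Step 3: 350 μL brought to 2750 μL → factor 2750/350 = 7.8571
Step 4: 30-fold → factor 30
Overall dilution factor = 25 × 5.6875 × 7.8571 × 30 = 33516
Final = 6.00 mM / 33516 = 0.0001790 mM = 179 nM

179 nM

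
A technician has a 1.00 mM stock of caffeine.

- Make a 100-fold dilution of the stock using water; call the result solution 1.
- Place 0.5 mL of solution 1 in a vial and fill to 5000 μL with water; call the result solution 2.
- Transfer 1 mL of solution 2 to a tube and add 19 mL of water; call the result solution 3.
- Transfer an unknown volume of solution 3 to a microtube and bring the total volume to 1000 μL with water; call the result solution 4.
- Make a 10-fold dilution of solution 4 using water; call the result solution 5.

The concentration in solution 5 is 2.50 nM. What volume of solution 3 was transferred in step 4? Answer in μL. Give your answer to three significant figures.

Step 1: 100-fold → factor 100
Step 2: 0.5 mL brought to 5000 μL → factor 5/0.5 = 10
Step 3: 1 mL + 19 mL = 20 mL total → factor 20/1 = 20
Step 4: v brought to 1000 μL → factor = 1000 μL/v
Step 5: 10-fold → factor 10
Product of known-step factors = 2 × 10^5
Overall factor = 1.00 mM / (2.50 nM) = 4 × 10^5
Step-4 factor = 4 × 10^5 / 2 × 10^5 = 2
v = 1000 μL / 2 = 500 μL

500 μL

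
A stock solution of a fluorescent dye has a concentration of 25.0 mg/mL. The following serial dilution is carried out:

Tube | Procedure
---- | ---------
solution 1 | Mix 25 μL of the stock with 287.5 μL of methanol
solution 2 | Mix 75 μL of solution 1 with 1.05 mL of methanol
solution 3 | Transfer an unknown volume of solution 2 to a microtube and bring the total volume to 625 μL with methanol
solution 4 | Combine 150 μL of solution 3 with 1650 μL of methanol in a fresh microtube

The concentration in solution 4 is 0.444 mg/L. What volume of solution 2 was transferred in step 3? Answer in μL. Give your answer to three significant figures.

25.0 μL

Step 1: 25 μL + 287.5 μL = 312.5 μL total → factor 312.5/25 = 12.5
Step 2: 75 μL + 1.05 mL = 1125 μL total → factor 1125/75 = 15
Step 3: v brought to 625 μL → factor = 625 μL/v
Step 4: 150 μL + 1650 μL = 1800 μL total → factor 1800/150 = 12
Product of known-step factors = 2250
Overall factor = 25.0 mg/mL / (0.444 mg/L) = 56306
Step-3 factor = 56306 / 2250 = 25.025
v = 625 μL / 25.025 = 25.0 μL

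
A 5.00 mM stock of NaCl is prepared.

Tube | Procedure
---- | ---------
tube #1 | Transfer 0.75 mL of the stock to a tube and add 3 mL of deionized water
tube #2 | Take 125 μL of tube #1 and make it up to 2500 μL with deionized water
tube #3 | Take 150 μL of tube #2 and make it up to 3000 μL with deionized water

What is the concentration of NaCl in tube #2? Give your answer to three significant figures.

0.0500 mM

Step 1: 0.75 mL + 3 mL = 3.75 mL total → factor 3.75/0.75 = 5
Step 2: 125 μL brought to 2500 μL → factor 2500/125 = 20
Dilution factor through tube #2 = 5 × 20 = 100
[tube #2] = 5.00 mM / 100 = 0.0500 mM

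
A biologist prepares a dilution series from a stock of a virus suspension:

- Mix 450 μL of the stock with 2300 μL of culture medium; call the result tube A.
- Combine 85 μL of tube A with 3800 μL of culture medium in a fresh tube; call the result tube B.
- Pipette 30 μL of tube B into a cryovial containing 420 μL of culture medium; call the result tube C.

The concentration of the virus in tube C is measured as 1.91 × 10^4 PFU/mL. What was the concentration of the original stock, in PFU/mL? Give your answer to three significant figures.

8.00 × 10^7 PFU/mL

Step 1: 450 μL + 2300 μL = 2750 μL total → factor 2750/450 = 6.1111
Step 2: 85 μL + 3800 μL = 3885 μL total → factor 3885/85 = 45.706
Step 3: 30 μL + 420 μL = 450 μL total → factor 450/30 = 15
Overall dilution factor = 6.1111 × 45.706 × 15 = 4189.7
Stock = 1.91 × 10^4 PFU/mL × 4189.7 = 8.00 × 10^7 PFU/mL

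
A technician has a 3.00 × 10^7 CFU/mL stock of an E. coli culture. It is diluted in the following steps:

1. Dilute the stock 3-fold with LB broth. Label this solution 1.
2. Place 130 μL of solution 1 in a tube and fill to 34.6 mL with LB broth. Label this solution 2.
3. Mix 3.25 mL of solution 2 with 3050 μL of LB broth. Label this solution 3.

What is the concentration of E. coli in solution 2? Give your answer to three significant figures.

3.76 × 10^4 CFU/mL

Step 1: 3-fold → factor 3
Step 2: 130 μL brought to 34.6 mL → factor 34600/130 = 266.15
Dilution factor through solution 2 = 3 × 266.15 = 798.46
[solution 2] = 3.00 × 10^7 CFU/mL / 798.46 = 3.76 × 10^4 CFU/mL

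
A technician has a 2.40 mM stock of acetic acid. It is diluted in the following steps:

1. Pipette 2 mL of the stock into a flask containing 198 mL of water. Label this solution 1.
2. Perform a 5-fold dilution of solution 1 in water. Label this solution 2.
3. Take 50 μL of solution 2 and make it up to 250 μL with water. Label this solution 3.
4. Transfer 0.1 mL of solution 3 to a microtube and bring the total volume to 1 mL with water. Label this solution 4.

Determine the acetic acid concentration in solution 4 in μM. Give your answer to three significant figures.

Step 1: 2 mL + 198 mL = 200 mL total → factor 200/2 = 100
Step 2: 5-fold → factor 5
Step 3: 50 μL brought to 250 μL → factor 250/50 = 5
Step 4: 0.1 mL brought to 1 mL → factor 1/0.1 = 10
Overall dilution factor = 100 × 5 × 5 × 10 = 25000
Final = 2.40 mM / 25000 = 9.600 × 10^-5 mM = 0.0960 μM

0.0960 μM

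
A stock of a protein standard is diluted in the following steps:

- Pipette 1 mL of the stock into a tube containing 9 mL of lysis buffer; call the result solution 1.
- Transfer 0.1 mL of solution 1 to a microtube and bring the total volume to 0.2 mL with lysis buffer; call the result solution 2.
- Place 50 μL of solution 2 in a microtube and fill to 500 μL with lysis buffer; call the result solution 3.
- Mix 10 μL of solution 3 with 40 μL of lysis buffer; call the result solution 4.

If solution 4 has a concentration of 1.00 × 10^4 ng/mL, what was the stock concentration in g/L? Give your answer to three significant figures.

Step 1: 1 mL + 9 mL = 10 mL total → factor 10/1 = 10
Step 2: 0.1 mL brought to 0.2 mL → factor 0.2/0.1 = 2
Step 3: 50 μL brought to 500 μL → factor 500/50 = 10
Step 4: 10 μL + 40 μL = 50 μL total → factor 50/10 = 5
Overall dilution factor = 10 × 2 × 10 × 5 = 1000
Stock = 1.00 × 10^4 ng/mL × 1000 = 1.000 × 10^7 ng/mL = 10.0 g/L

10.0 g/L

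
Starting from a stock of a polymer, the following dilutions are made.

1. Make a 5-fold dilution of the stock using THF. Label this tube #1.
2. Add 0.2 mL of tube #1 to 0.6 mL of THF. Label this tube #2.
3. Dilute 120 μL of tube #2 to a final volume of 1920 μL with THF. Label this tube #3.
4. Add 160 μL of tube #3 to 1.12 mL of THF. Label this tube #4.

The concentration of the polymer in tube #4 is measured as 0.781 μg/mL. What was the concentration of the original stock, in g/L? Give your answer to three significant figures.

Step 1: 5-fold → factor 5
Step 2: 0.2 mL + 0.6 mL = 0.8 mL total → factor 0.8/0.2 = 4
Step 3: 120 μL brought to 1920 μL → factor 1920/120 = 16
Step 4: 160 μL + 1.12 mL = 1280 μL total → factor 1280/160 = 8
Overall dilution factor = 5 × 4 × 16 × 8 = 2560
Stock = 0.781 μg/mL × 2560 = 1999 μg/mL = 2.00 g/L

2.00 g/L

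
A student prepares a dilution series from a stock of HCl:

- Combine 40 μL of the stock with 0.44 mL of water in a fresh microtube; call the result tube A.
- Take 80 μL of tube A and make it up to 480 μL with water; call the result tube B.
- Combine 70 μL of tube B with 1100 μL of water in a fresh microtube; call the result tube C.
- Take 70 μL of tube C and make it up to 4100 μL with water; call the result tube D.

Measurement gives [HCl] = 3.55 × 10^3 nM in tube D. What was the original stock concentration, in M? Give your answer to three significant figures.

Step 1: 40 μL + 0.44 mL = 480 μL total → factor 480/40 = 12
Step 2: 80 μL brought to 480 μL → factor 480/80 = 6
Step 3: 70 μL + 1100 μL = 1170 μL total → factor 1170/70 = 16.714
Step 4: 70 μL brought to 4100 μL → factor 4100/70 = 58.571
Overall dilution factor = 12 × 6 × 16.714 × 58.571 = 70487
Stock = 3.55 × 10^3 nM × 70487 = 2.502 × 10^8 nM = 0.250 M

0.250 M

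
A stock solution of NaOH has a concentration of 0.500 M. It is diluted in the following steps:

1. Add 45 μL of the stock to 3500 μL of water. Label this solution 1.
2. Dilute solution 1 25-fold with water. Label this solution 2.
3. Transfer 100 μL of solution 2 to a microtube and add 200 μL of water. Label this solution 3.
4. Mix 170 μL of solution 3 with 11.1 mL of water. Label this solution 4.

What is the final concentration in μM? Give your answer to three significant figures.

Step 1: 45 μL + 3500 μL = 3545 μL total → factor 3545/45 = 78.778
Step 2: 25-fold → factor 25
Step 3: 100 μL + 200 μL = 300 μL total → factor 300/100 = 3
Step 4: 170 μL + 11.1 mL = 11270 μL total → factor 11270/170 = 66.294
Overall dilution factor = 78.778 × 25 × 3 × 66.294 = 3.9169 × 10^5
Final = 0.500 M / 3.9169 × 10^5 = 1.277 × 10^-6 M = 1.28 μM

1.28 μM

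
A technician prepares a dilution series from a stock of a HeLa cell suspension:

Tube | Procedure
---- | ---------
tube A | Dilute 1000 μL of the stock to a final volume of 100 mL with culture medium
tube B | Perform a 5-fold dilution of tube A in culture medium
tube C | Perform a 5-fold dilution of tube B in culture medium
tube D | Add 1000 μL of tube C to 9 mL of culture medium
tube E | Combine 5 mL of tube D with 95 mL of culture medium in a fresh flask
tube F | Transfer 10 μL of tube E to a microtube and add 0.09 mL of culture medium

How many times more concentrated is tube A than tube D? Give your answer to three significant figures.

Step 1: 1000 μL brought to 100 mL → factor 1 × 10^5/1000 = 100
Step 2: 5-fold → factor 5
Step 3: 5-fold → factor 5
Step 4: 1000 μL + 9 mL = 10000 μL total → factor 10000/1000 = 10
Dilution factor to tube A = 100; to tube D = 25000
[tube A]/[tube D] = (factor to tube D)/(factor to tube A) = 25000/100 = 250

250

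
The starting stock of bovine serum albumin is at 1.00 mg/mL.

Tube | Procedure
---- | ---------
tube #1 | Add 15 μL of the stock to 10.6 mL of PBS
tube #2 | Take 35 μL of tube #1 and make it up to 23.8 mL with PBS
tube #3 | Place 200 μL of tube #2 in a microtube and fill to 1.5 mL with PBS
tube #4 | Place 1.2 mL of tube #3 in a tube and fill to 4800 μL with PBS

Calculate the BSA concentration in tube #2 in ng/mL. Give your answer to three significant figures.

2.08 ng/mL

Step 1: 15 μL + 10.6 mL = 10615 μL total → factor 10615/15 = 707.67
Step 2: 35 μL brought to 23.8 mL → factor 23800/35 = 680
Dilution factor through tube #2 = 707.67 × 680 = 4.8121 × 10^5
[tube #2] = 1.00 mg/mL / 4.8121 × 10^5 = 2.078 × 10^-6 mg/mL = 2.08 ng/mL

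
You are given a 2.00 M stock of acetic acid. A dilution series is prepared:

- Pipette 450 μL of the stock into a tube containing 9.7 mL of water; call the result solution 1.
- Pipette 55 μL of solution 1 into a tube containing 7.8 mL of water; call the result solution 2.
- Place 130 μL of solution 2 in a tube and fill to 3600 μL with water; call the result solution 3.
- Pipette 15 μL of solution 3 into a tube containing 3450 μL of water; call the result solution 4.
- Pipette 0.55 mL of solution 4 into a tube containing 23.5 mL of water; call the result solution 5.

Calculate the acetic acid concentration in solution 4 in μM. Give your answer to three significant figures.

0.0971 μM

Step 1: 450 μL + 9.7 mL = 10150 μL total → factor 10150/450 = 22.556
Step 2: 55 μL + 7.8 mL = 7855 μL total → factor 7855/55 = 142.82
Step 3: 130 μL brought to 3600 μL → factor 3600/130 = 27.692
Step 4: 15 μL + 3450 μL = 3465 μL total → factor 3465/15 = 231
Dilution factor through solution 4 = 22.556 × 142.82 × 27.692 × 231 = 2.0607 × 10^7
[solution 4] = 2.00 M / 2.0607 × 10^7 = 9.706 × 10^-8 M = 0.0971 μM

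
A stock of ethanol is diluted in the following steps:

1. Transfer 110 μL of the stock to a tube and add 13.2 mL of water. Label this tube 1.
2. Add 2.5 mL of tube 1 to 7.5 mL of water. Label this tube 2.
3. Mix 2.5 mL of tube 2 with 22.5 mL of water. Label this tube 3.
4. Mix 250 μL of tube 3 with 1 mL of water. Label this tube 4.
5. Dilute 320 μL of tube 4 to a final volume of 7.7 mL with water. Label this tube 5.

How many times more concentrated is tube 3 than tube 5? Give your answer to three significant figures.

120

Step 1: 110 μL + 13.2 mL = 13310 μL total → factor 13310/110 = 121
Step 2: 2.5 mL + 7.5 mL = 10 mL total → factor 10/2.5 = 4
Step 3: 2.5 mL + 22.5 mL = 25 mL total → factor 25/2.5 = 10
Step 4: 250 μL + 1 mL = 1250 μL total → factor 1250/250 = 5
Step 5: 320 μL brought to 7.7 mL → factor 7700/320 = 24.062
Dilution factor to tube 3 = 4840; to tube 5 = 5.8231 × 10^5
[tube 3]/[tube 5] = (factor to tube 5)/(factor to tube 3) = 5.8231 × 10^5/4840 = 120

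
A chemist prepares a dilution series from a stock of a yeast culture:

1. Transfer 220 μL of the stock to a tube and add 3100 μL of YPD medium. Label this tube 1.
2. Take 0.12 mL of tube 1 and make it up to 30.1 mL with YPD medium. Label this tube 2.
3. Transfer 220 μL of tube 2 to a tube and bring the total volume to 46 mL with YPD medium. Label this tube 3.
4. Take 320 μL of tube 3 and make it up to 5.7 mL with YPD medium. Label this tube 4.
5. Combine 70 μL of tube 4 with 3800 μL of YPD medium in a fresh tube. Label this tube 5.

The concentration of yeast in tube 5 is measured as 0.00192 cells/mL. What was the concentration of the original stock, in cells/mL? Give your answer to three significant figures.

1.50 × 10^6 cells/mL

Step 1: 220 μL + 3100 μL = 3320 μL total → factor 3320/220 = 15.091
Step 2: 0.12 mL brought to 30.1 mL → factor 30.1/0.12 = 250.83
Step 3: 220 μL brought to 46 mL → factor 46000/220 = 209.09
Step 4: 320 μL brought to 5.7 mL → factor 5700/320 = 17.812
Step 5: 70 μL + 3800 μL = 3870 μL total → factor 3870/70 = 55.286
Overall dilution factor = 15.091 × 250.83 × 209.09 × 17.812 × 55.286 = 7.7942 × 10^8
Stock = 0.00192 cells/mL × 7.7942 × 10^8 = 1.50 × 10^6 cells/mL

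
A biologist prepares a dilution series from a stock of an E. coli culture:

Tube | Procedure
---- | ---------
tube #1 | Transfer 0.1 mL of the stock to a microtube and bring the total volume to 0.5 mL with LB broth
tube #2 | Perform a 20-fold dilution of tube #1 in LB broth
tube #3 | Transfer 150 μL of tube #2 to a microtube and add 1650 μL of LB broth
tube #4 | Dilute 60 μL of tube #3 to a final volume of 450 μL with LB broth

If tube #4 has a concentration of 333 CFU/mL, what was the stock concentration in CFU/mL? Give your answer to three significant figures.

3.00 × 10^6 CFU/mL

Step 1: 0.1 mL brought to 0.5 mL → factor 0.5/0.1 = 5
Step 2: 20-fold → factor 20
Step 3: 150 μL + 1650 μL = 1800 μL total → factor 1800/150 = 12
Step 4: 60 μL brought to 450 μL → factor 450/60 = 7.5
Overall dilution factor = 5 × 20 × 12 × 7.5 = 9000
Stock = 333 CFU/mL × 9000 = 3.00 × 10^6 CFU/mL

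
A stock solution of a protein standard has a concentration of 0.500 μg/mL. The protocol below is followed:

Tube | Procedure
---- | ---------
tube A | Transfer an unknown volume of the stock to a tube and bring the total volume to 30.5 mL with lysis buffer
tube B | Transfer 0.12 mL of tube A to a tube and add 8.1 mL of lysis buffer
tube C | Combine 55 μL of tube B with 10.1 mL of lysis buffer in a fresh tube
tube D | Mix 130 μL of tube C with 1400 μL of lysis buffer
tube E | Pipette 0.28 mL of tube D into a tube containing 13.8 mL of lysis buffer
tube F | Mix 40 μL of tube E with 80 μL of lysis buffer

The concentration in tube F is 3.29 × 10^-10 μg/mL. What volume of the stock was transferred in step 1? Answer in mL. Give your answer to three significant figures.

0.451 mL

Step 1: v brought to 30.5 mL → factor = 30.5 mL/v
Step 2: 0.12 mL + 8.1 mL = 8.22 mL total → factor 8.22/0.12 = 68.5
Step 3: 55 μL + 10.1 mL = 10155 μL total → factor 10155/55 = 184.64
Step 4: 130 μL + 1400 μL = 1530 μL total → factor 1530/130 = 11.769
Step 5: 0.28 mL + 13.8 mL = 14.08 mL total → factor 14.08/0.28 = 50.286
Step 6: 40 μL + 80 μL = 120 μL total → factor 120/40 = 3
Product of known-step factors = 2.2455 × 10^7
Overall factor = 0.500 μg/mL / (3.29 × 10^-10 μg/mL) = 1.5198 × 10^9
Step-1 factor = 1.5198 × 10^9 / 2.2455 × 10^7 = 67.679
v = 30.5 mL / 67.679 = 0.451 mL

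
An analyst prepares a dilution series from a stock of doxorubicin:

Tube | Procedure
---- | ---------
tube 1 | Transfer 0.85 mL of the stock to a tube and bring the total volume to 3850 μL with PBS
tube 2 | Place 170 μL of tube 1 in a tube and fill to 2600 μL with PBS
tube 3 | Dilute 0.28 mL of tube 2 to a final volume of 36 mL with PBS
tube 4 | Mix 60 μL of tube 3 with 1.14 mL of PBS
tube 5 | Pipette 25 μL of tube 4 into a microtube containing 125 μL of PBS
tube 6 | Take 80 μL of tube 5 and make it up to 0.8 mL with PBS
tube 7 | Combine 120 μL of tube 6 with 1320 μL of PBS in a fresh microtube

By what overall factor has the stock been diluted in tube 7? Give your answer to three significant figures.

1.28 × 10^8

Step 1: 0.85 mL brought to 3850 μL → factor 3.85/0.85 = 4.5294
Step 2: 170 μL brought to 2600 μL → factor 2600/170 = 15.294
Step 3: 0.28 mL brought to 36 mL → factor 36/0.28 = 128.57
Step 4: 60 μL + 1.14 mL = 1200 μL total → factor 1200/60 = 20
Step 5: 25 μL + 125 μL = 150 μL total → factor 150/25 = 6
Step 6: 80 μL brought to 0.8 mL → factor 800/80 = 10
Step 7: 120 μL + 1320 μL = 1440 μL total → factor 1440/120 = 12
Overall dilution factor = 4.5294 × 15.294 × 128.57 × 20 × 6 × 10 × 12 = 1.2825 × 10^8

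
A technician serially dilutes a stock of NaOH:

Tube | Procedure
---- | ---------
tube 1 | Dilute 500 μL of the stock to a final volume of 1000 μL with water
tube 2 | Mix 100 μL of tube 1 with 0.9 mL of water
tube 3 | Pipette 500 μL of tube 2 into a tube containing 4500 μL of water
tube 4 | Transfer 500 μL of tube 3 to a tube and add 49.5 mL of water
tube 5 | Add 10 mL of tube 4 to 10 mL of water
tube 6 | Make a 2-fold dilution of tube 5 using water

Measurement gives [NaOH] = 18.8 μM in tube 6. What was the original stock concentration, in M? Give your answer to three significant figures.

1.50 M

Step 1: 500 μL brought to 1000 μL → factor 1000/500 = 2
Step 2: 100 μL + 0.9 mL = 1000 μL total → factor 1000/100 = 10
Step 3: 500 μL + 4500 μL = 5000 μL total → factor 5000/500 = 10
Step 4: 500 μL + 49.5 mL = 50000 μL total → factor 50000/500 = 100
Step 5: 10 mL + 10 mL = 20 mL total → factor 20/10 = 2
Step 6: 2-fold → factor 2
Overall dilution factor = 2 × 10 × 10 × 100 × 2 × 2 = 80000
Stock = 18.8 μM × 80000 = 1.504 × 10^6 μM = 1.50 M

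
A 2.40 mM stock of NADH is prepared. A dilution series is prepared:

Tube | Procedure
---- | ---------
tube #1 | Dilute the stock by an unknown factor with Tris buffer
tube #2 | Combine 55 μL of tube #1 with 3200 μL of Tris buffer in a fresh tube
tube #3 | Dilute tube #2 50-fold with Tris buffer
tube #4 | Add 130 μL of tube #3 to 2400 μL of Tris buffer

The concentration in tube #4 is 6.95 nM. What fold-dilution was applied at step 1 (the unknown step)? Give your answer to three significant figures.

Step 1: unknown factor x
Step 2: 55 μL + 3200 μL = 3255 μL total → factor 3255/55 = 59.182
Step 3: 50-fold → factor 50
Step 4: 130 μL + 2400 μL = 2530 μL total → factor 2530/130 = 19.462
Product of known-step factors = 57588
Overall factor = 2.40 mM / (6.95 nM) = 3.4532 × 10^5
x = 3.4532 × 10^5 / 57588 = 6.00

6.00-fold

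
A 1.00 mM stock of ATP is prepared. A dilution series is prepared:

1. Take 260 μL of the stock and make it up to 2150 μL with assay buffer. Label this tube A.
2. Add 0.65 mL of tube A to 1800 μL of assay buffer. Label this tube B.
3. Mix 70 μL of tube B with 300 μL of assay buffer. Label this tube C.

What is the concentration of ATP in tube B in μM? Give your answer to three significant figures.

Step 1: 260 μL brought to 2150 μL → factor 2150/260 = 8.2692
Step 2: 0.65 mL + 1800 μL = 2.45 mL total → factor 2.45/0.65 = 3.7692
Dilution factor through tube B = 8.2692 × 3.7692 = 31.169
[tube B] = 1.00 mM / 31.169 = 0.03208 mM = 32.1 μM

32.1 μM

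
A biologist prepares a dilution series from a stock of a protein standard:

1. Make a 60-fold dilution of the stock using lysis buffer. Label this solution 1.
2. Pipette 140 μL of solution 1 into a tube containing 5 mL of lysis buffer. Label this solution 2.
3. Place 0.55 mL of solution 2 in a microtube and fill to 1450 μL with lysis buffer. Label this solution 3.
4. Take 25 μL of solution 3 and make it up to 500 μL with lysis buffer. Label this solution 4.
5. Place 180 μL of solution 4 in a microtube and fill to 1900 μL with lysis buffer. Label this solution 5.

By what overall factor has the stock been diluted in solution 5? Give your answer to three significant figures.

1.23 × 10^6

Step 1: 60-fold → factor 60
Step 2: 140 μL + 5 mL = 5140 μL total → factor 5140/140 = 36.714
Step 3: 0.55 mL brought to 1450 μL → factor 1.45/0.55 = 2.6364
Step 4: 25 μL brought to 500 μL → factor 500/25 = 20
Step 5: 180 μL brought to 1900 μL → factor 1900/180 = 10.556
Overall dilution factor = 60 × 36.714 × 2.6364 × 20 × 10.556 = 1.226 × 10^6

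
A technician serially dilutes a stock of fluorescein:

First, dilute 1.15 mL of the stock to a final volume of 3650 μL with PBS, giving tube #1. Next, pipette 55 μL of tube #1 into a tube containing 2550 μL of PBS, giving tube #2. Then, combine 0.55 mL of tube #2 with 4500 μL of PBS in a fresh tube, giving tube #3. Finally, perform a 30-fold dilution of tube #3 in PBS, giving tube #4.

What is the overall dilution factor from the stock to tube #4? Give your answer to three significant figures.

4.14 × 10^4

Step 1: 1.15 mL brought to 3650 μL → factor 3.65/1.15 = 3.1739
Step 2: 55 μL + 2550 μL = 2605 μL total → factor 2605/55 = 47.364
Step 3: 0.55 mL + 4500 μL = 5.05 mL total → factor 5.05/0.55 = 9.1818
Step 4: 30-fold → factor 30
Overall dilution factor = 3.1739 × 47.364 × 9.1818 × 30 = 41409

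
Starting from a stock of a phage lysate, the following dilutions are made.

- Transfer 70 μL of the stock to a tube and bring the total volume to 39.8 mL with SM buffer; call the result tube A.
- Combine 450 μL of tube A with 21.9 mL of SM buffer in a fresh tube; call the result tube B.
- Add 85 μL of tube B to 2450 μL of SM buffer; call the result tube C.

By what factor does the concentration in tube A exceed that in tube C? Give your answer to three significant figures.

1.48 × 10^3

Step 1: 70 μL brought to 39.8 mL → factor 39800/70 = 568.57
Step 2: 450 μL + 21.9 mL = 22350 μL total → factor 22350/450 = 49.667
Step 3: 85 μL + 2450 μL = 2535 μL total → factor 2535/85 = 29.824
Dilution factor to tube A = 568.57; to tube C = 8.4219 × 10^5
[tube A]/[tube C] = (factor to tube C)/(factor to tube A) = 8.4219 × 10^5/568.57 = 1.48 × 10^3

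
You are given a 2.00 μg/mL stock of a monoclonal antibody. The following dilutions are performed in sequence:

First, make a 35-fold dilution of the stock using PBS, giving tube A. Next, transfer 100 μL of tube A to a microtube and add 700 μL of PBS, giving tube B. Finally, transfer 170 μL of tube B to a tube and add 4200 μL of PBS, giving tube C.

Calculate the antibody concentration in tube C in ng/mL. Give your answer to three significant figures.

0.278 ng/mL

Step 1: 35-fold → factor 35
Step 2: 100 μL + 700 μL = 800 μL total → factor 800/100 = 8
Step 3: 170 μL + 4200 μL = 4370 μL total → factor 4370/170 = 25.706
Dilution factor through tube C = 35 × 8 × 25.706 = 7197.6
[tube C] = 2.00 μg/mL / 7197.6 = 0.0002779 μg/mL = 0.278 ng/mL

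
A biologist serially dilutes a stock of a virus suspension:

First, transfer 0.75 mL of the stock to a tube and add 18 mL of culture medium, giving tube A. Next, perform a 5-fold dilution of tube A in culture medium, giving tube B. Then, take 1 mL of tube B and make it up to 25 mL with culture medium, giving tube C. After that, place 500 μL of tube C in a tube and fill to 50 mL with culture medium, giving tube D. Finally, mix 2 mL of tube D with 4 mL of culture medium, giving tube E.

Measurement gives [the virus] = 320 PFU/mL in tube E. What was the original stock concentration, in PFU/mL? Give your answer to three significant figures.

Step 1: 0.75 mL + 18 mL = 18.75 mL total → factor 18.75/0.75 = 25
Step 2: 5-fold → factor 5
Step 3: 1 mL brought to 25 mL → factor 25/1 = 25
Step 4: 500 μL brought to 50 mL → factor 50000/500 = 100
Step 5: 2 mL + 4 mL = 6 mL total → factor 6/2 = 3
Overall dilution factor = 25 × 5 × 25 × 100 × 3 = 9.375 × 10^5
Stock = 320 PFU/mL × 9.375 × 10^5 = 3.00 × 10^8 PFU/mL

3.00 × 10^8 PFU/mL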